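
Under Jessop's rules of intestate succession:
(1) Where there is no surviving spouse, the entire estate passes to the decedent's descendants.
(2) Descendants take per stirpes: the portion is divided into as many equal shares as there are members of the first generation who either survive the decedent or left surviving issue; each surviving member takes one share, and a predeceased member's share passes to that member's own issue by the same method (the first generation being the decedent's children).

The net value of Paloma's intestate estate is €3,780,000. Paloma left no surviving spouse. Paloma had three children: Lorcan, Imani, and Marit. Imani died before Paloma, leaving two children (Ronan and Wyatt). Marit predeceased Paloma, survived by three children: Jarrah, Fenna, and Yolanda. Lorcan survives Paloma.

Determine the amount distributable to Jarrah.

The entire €3,780,000 passes to the descendants.
That amount (€3,780,000) is divided into 3 shares of €1,260,000: Lorcan takes €1,260,000; Imani's €1,260,000 share passes to Imani's issue; Marit's €1,260,000 share passes to Marit's issue.
Imani's share (€1,260,000) is divided into 2 shares of €630,000: Ronan and Wyatt each take €630,000.
Marit's share (€1,260,000) is divided into 3 shares of €420,000: Jarrah, Fenna, and Yolanda each take €420,000.

Jarrah receives €420,000.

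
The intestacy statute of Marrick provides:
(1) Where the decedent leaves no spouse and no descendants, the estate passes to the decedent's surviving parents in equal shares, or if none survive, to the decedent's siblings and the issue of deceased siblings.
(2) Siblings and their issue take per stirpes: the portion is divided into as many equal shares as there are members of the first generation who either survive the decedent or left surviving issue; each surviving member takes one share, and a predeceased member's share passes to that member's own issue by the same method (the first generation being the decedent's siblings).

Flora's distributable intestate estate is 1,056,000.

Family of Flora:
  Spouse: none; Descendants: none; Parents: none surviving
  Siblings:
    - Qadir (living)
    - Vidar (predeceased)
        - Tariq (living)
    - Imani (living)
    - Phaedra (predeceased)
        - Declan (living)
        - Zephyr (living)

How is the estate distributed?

The entire 1,056,000 passes to the siblings and their issue.
That amount (1,056,000) is divided into 4 shares of 264,000: Qadir and Imani each take 264,000; Vidar's 264,000 share passes to Vidar's issue; Phaedra's 264,000 share passes to Phaedra's issue.
Vidar's share (264,000) passes entirely to Tariq.
Phaedra's share (264,000) is divided into 2 shares of 132,000: Declan and Zephyr each take 132,000.

Qadir: 264,000; Tariq: 264,000; Imani: 264,000; Declan: 132,000; Zephyr: 132,000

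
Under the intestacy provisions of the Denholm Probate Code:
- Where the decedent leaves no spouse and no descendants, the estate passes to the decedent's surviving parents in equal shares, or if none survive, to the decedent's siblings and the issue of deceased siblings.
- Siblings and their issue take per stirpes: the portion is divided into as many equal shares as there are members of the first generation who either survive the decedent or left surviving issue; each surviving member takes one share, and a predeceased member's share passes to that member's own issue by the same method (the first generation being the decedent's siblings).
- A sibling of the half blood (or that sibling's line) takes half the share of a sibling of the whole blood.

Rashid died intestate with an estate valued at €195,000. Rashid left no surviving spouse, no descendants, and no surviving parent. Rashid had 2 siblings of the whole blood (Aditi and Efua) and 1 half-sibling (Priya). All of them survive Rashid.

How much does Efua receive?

Efua receives €78,000.

The entire €195,000 passes to the siblings and their issue.
Counting each half-blood sibling's line as half a unit, there are 5/2 units in €195,000, so one unit is €78,000. Whole-blood lines (Aditi and Efua) take €78,000 each; half-blood lines (Priya) take €39,000 each.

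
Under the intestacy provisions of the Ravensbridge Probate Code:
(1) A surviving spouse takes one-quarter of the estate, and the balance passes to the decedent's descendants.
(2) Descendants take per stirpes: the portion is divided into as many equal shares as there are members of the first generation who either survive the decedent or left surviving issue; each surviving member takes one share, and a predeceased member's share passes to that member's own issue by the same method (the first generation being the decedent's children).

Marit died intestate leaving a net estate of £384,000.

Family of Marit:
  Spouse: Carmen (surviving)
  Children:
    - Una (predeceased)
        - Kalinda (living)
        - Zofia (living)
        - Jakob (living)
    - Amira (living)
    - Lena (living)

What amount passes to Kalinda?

Kalinda receives £32,000.

Carmen takes one-quarter of £384,000 = £96,000. The remaining £288,000 passes to the descendants.
The descendants' portion (£288,000) is divided into 3 shares of £96,000: Amira and Lena each take £96,000; Una's £96,000 share passes to Una's issue.
Una's share (£96,000) is divided into 3 shares of £32,000: Kalinda, Zofia, and Jakob each take £32,000.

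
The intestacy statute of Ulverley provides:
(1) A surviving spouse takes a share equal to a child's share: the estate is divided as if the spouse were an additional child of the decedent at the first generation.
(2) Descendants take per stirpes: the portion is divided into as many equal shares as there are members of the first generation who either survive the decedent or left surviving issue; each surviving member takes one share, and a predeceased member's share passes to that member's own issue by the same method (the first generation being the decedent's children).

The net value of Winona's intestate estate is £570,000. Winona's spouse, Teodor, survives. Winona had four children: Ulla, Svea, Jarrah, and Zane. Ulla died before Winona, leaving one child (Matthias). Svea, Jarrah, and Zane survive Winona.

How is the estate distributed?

Teodor: £114,000; Matthias: £114,000; Svea: £114,000; Jarrah: £114,000; Zane: £114,000

The spouse counts as an additional share at the children's level, so there are 5 primary shares of £114,000. Teodor takes one such share (£114,000).
The children's combined portion (£456,000) is divided into 4 shares of £114,000: Svea, Jarrah, and Zane each take £114,000; Ulla's £114,000 share passes to Ulla's issue.
Ulla's share (£114,000) passes entirely to Matthias.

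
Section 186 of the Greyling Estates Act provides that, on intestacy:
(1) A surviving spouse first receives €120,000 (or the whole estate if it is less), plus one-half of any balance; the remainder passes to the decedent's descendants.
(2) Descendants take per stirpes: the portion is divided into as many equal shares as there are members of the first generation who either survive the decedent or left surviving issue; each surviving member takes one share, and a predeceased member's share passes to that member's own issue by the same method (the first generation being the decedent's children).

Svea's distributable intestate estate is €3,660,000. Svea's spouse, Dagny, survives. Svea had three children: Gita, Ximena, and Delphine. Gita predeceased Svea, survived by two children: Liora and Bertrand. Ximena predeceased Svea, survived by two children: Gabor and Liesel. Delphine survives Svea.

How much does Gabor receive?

Dagny first takes €120,000, leaving a balance of €3,540,000. Dagny then takes one-half of the balance (€1,770,000), for a total of €1,890,000. The remaining €1,770,000 passes to the descendants.
The descendants' portion (€1,770,000) is divided into 3 shares of €590,000: Delphine takes €590,000; Gita's €590,000 share passes to Gita's issue; Ximena's €590,000 share passes to Ximena's issue.
Gita's share (€590,000) is divided into 2 shares of €295,000: Liora and Bertrand each take €295,000.
Ximena's share (€590,000) is divided into 2 shares of €295,000: Gabor and Liesel each take €295,000.

Gabor receives €295,000.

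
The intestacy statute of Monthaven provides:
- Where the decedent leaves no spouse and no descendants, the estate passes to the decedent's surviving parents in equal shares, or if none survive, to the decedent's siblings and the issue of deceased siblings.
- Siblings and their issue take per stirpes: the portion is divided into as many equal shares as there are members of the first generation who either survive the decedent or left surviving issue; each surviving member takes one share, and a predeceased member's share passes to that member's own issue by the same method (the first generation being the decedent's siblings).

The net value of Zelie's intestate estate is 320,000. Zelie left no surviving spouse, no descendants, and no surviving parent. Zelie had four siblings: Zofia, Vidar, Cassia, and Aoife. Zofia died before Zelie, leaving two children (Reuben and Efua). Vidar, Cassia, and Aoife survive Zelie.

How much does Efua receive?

Efua receives 40,000.

The entire 320,000 passes to the siblings and their issue.
That amount (320,000) is divided into 4 shares of 80,000: Vidar, Cassia, and Aoife each take 80,000; Zofia's 80,000 share passes to Zofia's issue.
Zofia's share (80,000) is divided into 2 shares of 40,000: Reuben and Efua each take 40,000.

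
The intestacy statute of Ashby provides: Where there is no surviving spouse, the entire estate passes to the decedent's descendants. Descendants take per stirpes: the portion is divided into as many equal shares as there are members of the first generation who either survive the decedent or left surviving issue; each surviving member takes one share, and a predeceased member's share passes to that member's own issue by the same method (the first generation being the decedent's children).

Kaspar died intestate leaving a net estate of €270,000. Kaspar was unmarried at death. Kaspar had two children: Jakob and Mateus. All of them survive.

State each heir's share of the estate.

Jakob: €135,000; Mateus: €135,000

The entire €270,000 passes to the descendants.
That amount (€270,000) is divided into 2 shares of €135,000: Jakob and Mateus each take €135,000.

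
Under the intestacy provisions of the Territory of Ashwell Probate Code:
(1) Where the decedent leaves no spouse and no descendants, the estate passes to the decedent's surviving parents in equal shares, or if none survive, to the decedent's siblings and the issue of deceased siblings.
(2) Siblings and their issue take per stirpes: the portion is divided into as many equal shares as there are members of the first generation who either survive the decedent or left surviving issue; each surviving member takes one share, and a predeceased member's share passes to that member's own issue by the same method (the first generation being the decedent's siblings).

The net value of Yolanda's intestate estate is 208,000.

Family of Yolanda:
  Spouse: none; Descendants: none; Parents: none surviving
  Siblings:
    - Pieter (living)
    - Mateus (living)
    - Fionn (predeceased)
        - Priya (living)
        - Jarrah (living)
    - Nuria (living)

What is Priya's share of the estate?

The entire 208,000 passes to the siblings and their issue.
That amount (208,000) is divided into 4 shares of 52,000: Pieter, Mateus, and Nuria each take 52,000; Fionn's 52,000 share passes to Fionn's issue.
Fionn's share (52,000) is divided into 2 shares of 26,000: Priya and Jarrah each take 26,000.

Priya receives 26,000.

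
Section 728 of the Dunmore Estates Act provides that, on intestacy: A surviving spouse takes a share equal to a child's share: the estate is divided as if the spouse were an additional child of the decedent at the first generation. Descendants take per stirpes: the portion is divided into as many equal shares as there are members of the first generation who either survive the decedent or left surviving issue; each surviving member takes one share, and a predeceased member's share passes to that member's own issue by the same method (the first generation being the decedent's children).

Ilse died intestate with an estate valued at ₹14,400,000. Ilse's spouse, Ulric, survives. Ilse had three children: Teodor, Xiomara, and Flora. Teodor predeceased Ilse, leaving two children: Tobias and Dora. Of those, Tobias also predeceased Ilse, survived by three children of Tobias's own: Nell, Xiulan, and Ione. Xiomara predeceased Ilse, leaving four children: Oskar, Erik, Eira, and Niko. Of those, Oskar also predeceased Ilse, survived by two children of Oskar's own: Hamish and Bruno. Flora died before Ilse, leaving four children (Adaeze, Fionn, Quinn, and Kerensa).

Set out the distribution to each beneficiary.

The spouse counts as an additional share at the children's level, so there are 4 primary shares of ₹3,600,000. Ulric takes one such share (₹3,600,000).
The children's combined portion (₹10,800,000) is divided into 3 shares of ₹3,600,000: Teodor's ₹3,600,000 share passes to Teodor's issue; Xiomara's ₹3,600,000 share passes to Xiomara's issue; Flora's ₹3,600,000 share passes to Flora's issue.
Teodor's share (₹3,600,000) is divided into 2 shares of ₹1,800,000: Dora takes ₹1,800,000; Tobias's ₹1,800,000 share passes to Tobias's issue.
Tobias's share (₹1,800,000) is divided into 3 shares of ₹600,000: Nell, Xiulan, and Ione each take ₹600,000.
Xiomara's share (₹3,600,000) is divided into 4 shares of ₹900,000: Erik, Eira, and Niko each take ₹900,000; Oskar's ₹900,000 share passes to Oskar's issue.
Oskar's share (₹900,000) is divided into 2 shares of ₹450,000: Hamish and Bruno each take ₹450,000.
Flora's share (₹3,600,000) is divided into 4 shares of ₹900,000: Adaeze, Fionn, Quinn, and Kerensa each take ₹900,000.

Ulric: ₹3,600,000; Nell: ₹600,000; Xiulan: ₹600,000; Ione: ₹600,000; Dora: ₹1,800,000; Hamish: ₹450,000; Bruno: ₹450,000; Erik: ₹900,000; Eira: ₹900,000; Niko: ₹900,000; Adaeze: ₹900,000; Fionn: ₹900,000; Quinn: ₹900,000; Kerensa: ₹900,000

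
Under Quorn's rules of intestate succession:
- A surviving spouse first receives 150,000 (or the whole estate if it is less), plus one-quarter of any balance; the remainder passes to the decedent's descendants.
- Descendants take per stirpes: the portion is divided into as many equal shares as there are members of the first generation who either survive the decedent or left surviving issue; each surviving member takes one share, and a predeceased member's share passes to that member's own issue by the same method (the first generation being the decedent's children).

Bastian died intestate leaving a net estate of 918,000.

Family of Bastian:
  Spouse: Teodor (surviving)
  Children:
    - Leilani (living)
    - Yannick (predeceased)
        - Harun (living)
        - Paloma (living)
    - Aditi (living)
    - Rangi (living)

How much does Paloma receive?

Teodor first takes 150,000, leaving a balance of 768,000. Teodor then takes one-quarter of the balance (192,000), for a total of 342,000. The remaining 576,000 passes to the descendants.
The descendants' portion (576,000) is divided into 4 shares of 144,000: Leilani, Aditi, and Rangi each take 144,000; Yannick's 144,000 share passes to Yannick's issue.
Yannick's share (144,000) is divided into 2 shares of 72,000: Harun and Paloma each take 72,000.

Paloma receives 72,000.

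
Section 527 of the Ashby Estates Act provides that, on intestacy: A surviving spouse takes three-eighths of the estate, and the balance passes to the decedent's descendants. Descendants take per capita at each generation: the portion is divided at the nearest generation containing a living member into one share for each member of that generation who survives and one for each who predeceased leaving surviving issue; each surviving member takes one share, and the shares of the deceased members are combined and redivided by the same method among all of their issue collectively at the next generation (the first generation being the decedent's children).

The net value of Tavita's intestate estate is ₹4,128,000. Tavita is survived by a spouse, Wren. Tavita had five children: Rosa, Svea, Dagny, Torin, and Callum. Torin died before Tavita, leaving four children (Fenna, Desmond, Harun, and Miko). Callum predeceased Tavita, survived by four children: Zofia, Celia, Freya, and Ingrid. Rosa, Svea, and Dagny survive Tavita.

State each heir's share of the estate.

Wren: ₹1,548,000; Rosa: ₹516,000; Svea: ₹516,000; Dagny: ₹516,000; Fenna: ₹129,000; Desmond: ₹129,000; Harun: ₹129,000; Miko: ₹129,000; Zofia: ₹129,000; Celia: ₹129,000; Freya: ₹129,000; Ingrid: ₹129,000

Wren takes three-eighths of ₹4,128,000 = ₹1,548,000. The remaining ₹2,580,000 passes to the descendants.
The descendants' portion (₹2,580,000) is divided at the children's generation into 5 shares of ₹516,000. Rosa, Svea, and Dagny each take ₹516,000. The 2 shares of the deceased (Torin and Callum) are combined into a pool of ₹1,032,000.
That pool (₹1,032,000) is divided at the grandchildren's generation equally among Fenna, Desmond, Harun, Miko, Zofia, Celia, Freya, and Ingrid: ₹129,000 each.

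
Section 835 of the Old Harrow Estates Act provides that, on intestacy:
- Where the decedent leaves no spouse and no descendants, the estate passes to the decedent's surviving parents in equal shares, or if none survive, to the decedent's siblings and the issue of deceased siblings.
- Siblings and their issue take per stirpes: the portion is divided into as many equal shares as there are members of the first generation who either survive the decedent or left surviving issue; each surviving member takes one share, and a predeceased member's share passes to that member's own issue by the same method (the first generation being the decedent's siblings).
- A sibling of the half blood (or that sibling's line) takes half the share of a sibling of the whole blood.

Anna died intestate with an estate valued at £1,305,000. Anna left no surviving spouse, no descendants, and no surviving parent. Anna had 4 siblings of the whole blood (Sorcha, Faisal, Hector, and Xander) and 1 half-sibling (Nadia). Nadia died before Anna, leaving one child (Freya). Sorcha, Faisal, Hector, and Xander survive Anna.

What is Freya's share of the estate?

The entire £1,305,000 passes to the siblings and their issue.
Counting each half-blood sibling's line as half a unit, there are 9/2 units in £1,305,000, so one unit is £290,000. Whole-blood lines (Sorcha, Faisal, Hector, and Xander) take £290,000 each; half-blood lines (Nadia) take £145,000 each.
Nadia's share (£145,000) passes entirely to Freya.

Freya receives £145,000.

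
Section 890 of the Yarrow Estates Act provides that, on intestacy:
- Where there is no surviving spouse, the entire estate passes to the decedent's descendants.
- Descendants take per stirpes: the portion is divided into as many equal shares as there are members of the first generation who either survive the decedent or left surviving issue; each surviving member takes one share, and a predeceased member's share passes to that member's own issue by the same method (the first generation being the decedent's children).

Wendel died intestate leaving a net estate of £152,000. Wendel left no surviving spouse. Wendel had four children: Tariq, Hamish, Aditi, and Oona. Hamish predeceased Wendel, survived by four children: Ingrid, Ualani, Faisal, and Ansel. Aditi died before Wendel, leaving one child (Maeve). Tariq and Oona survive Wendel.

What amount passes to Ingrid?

The entire £152,000 passes to the descendants.
That amount (£152,000) is divided into 4 shares of £38,000: Tariq and Oona each take £38,000; Hamish's £38,000 share passes to Hamish's issue; Aditi's £38,000 share passes to Aditi's issue.
Hamish's share (£38,000) is divided into 4 shares of £9,500: Ingrid, Ualani, Faisal, and Ansel each take £9,500.
Aditi's share (£38,000) passes entirely to Maeve.

Ingrid receives £9,500.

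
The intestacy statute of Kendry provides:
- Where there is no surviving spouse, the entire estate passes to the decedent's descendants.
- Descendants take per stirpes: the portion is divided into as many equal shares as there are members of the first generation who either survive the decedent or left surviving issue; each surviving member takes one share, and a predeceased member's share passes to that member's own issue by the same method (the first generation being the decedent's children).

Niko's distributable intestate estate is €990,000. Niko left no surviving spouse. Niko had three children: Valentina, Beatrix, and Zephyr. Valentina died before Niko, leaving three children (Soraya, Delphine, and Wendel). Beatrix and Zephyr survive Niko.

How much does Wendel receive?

The entire €990,000 passes to the descendants.
That amount (€990,000) is divided into 3 shares of €330,000: Beatrix and Zephyr each take €330,000; Valentina's €330,000 share passes to Valentina's issue.
Valentina's share (€330,000) is divided into 3 shares of €110,000: Soraya, Delphine, and Wendel each take €110,000.

Wendel receives €110,000.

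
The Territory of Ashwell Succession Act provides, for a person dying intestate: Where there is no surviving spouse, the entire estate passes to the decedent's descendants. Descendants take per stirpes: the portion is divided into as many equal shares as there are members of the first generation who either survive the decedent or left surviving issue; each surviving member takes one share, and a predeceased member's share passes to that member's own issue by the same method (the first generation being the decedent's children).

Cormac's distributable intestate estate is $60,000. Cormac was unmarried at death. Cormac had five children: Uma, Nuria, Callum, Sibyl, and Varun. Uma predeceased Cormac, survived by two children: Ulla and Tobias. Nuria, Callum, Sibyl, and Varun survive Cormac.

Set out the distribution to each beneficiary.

The entire $60,000 passes to the descendants.
That amount ($60,000) is divided into 5 shares of $12,000: Nuria, Callum, Sibyl, and Varun each take $12,000; Uma's $12,000 share passes to Uma's issue.
Uma's share ($12,000) is divided into 2 shares of $6,000: Ulla and Tobias each take $6,000.

Ulla: $6,000; Tobias: $6,000; Nuria: $12,000; Callum: $12,000; Sibyl: $12,000; Varun: $12,000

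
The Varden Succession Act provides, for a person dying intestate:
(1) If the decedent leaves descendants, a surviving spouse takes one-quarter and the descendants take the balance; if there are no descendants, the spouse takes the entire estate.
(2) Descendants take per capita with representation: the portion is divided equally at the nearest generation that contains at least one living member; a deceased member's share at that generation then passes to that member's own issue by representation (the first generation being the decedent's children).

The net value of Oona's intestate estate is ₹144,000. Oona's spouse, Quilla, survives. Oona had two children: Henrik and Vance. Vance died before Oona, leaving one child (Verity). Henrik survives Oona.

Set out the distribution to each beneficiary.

Quilla: ₹36,000; Henrik: ₹54,000; Verity: ₹54,000

Quilla takes one-quarter of ₹144,000 = ₹36,000. The remaining ₹108,000 passes to the descendants.
The descendants' portion (₹108,000) is divided into 2 shares of ₹54,000: Henrik takes ₹54,000; Vance's ₹54,000 share passes to Vance's issue.
Vance's share (₹54,000) passes entirely to Verity.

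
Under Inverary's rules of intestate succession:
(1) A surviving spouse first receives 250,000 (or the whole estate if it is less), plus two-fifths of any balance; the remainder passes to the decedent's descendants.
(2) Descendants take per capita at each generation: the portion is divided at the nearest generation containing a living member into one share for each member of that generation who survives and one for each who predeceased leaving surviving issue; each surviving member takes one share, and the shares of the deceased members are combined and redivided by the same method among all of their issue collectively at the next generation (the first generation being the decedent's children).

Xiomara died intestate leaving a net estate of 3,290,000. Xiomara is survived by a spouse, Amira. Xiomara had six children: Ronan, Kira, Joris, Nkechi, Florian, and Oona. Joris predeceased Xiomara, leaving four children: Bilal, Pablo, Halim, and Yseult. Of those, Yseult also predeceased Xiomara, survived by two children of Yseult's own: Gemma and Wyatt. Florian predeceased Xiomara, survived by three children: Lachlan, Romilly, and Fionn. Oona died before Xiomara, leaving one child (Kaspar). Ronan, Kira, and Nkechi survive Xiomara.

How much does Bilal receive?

Amira first takes 250,000, leaving a balance of 3,040,000. Amira then takes two-fifths of the balance (1,216,000), for a total of 1,466,000. The remaining 1,824,000 passes to the descendants.
The descendants' portion (1,824,000) is divided at the children's generation into 6 shares of 304,000. Ronan, Kira, and Nkechi each take 304,000. The 3 shares of the deceased (Joris, Florian, and Oona) are combined into a pool of 912,000.
That pool (912,000) is divided at the grandchildren's generation into 8 shares of 114,000. Bilal, Pablo, Halim, Lachlan, Romilly, Fionn, and Kaspar each take 114,000. The remaining share for the deceased Yseult (114,000) is carried to the next generation.
That pool (114,000) is divided at the great-grandchildren's generation equally among Gemma and Wyatt: 57,000 each.

Bilal receives 114,000.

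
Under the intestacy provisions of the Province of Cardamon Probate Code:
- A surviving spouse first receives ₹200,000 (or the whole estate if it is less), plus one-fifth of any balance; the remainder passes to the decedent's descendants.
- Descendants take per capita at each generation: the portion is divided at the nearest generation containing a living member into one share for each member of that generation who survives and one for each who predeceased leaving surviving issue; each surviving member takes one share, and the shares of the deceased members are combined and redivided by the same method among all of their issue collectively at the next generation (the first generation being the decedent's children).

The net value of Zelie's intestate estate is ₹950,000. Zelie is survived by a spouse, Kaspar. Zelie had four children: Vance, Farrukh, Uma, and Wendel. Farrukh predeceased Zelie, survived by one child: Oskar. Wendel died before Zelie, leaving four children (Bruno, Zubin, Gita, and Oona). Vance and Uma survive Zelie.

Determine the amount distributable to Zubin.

Kaspar first takes ₹200,000, leaving a balance of ₹750,000. Kaspar then takes one-fifth of the balance (₹150,000), for a total of ₹350,000. The remaining ₹600,000 passes to the descendants.
The descendants' portion (₹600,000) is divided at the children's generation into 4 shares of ₹150,000. Vance and Uma each take ₹150,000. The 2 shares of the deceased (Farrukh and Wendel) are combined into a pool of ₹300,000.
That pool (₹300,000) is divided at the grandchildren's generation equally among Oskar, Bruno, Zubin, Gita, and Oona: ₹60,000 each.

Zubin receives ₹60,000.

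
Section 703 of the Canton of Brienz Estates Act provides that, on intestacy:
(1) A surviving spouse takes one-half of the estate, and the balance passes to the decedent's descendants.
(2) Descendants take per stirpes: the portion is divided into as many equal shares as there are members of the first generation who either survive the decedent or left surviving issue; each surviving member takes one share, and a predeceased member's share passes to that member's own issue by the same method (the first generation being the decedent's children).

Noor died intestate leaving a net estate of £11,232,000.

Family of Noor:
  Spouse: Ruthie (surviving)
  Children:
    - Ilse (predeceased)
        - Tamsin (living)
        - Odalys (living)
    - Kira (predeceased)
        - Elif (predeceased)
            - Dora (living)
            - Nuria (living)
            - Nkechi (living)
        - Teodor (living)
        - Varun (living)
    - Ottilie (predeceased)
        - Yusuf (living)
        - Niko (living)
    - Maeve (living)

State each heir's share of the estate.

Ruthie takes one-half of £11,232,000 = £5,616,000. The remaining £5,616,000 passes to the descendants.
The descendants' portion (£5,616,000) is divided into 4 shares of £1,404,000: Maeve takes £1,404,000; Ilse's £1,404,000 share passes to Ilse's issue; Kira's £1,404,000 share passes to Kira's issue; Ottilie's £1,404,000 share passes to Ottilie's issue.
Ilse's share (£1,404,000) is divided into 2 shares of £702,000: Tamsin and Odalys each take £702,000.
Kira's share (£1,404,000) is divided into 3 shares of £468,000: Teodor and Varun each take £468,000; Elif's £468,000 share passes to Elif's issue.
Elif's share (£468,000) is divided into 3 shares of £156,000: Dora, Nuria, and Nkechi each take £156,000.
Ottilie's share (£1,404,000) is divided into 2 shares of £702,000: Yusuf and Niko each take £702,000.

Ruthie: £5,616,000; Tamsin: £702,000; Odalys: £702,000; Dora: £156,000; Nuria: £156,000; Nkechi: £156,000; Teodor: £468,000; Varun: £468,000; Yusuf: £702,000; Niko: £702,000; Maeve: £1,404,000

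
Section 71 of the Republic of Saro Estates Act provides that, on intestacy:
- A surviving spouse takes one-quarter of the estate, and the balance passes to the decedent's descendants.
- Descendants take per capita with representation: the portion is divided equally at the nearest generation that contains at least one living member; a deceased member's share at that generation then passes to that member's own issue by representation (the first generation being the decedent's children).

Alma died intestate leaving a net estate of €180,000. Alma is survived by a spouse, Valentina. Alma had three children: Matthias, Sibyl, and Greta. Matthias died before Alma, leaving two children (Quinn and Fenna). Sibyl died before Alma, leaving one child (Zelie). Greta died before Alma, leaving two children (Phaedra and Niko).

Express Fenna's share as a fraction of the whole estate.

Fenna receives 3/20 of the estate.

Valentina takes one-quarter of €180,000 = €45,000. The remaining €135,000 passes to the descendants.
No child survives, so the initial division is made at the grandchildren's generation.
The descendants' portion (€135,000) is divided into 5 shares of €27,000: Quinn, Fenna, Zelie, Phaedra, and Niko each take €27,000.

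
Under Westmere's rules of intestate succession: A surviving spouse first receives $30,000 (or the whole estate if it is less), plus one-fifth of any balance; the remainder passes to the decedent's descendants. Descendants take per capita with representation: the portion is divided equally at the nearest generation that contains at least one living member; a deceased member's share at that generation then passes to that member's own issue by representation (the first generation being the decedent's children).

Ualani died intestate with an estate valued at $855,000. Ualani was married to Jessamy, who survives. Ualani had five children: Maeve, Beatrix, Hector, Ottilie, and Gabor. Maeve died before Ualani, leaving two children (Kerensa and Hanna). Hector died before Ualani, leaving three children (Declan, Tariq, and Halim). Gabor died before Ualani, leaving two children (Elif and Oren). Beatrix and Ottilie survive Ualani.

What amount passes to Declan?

Jessamy first takes $30,000, leaving a balance of $825,000. Jessamy then takes one-fifth of the balance ($165,000), for a total of $195,000. The remaining $660,000 passes to the descendants.
The descendants' portion ($660,000) is divided into 5 shares of $132,000: Beatrix and Ottilie each take $132,000; Maeve's $132,000 share passes to Maeve's issue; Hector's $132,000 share passes to Hector's issue; Gabor's $132,000 share passes to Gabor's issue.
Maeve's share ($132,000) is divided into 2 shares of $66,000: Kerensa and Hanna each take $66,000.
Hector's share ($132,000) is divided into 3 shares of $44,000: Declan, Tariq, and Halim each take $44,000.
Gabor's share ($132,000) is divided into 2 shares of $66,000: Elif and Oren each take $66,000.

Declan receives $44,000.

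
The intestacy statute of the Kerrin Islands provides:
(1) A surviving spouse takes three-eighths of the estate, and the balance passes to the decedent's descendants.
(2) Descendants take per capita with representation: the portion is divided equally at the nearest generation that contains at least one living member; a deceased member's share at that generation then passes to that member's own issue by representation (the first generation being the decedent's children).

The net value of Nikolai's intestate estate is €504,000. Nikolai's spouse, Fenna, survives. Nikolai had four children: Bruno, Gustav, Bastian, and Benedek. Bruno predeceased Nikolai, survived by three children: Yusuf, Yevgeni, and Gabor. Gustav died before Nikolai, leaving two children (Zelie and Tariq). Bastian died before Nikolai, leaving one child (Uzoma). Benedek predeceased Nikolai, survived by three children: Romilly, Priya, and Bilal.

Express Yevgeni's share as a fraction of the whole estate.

Yevgeni receives 5/72 of the estate.

Fenna takes three-eighths of €504,000 = €189,000. The remaining €315,000 passes to the descendants.
No child survives, so the initial division is made at the grandchildren's generation.
The descendants' portion (€315,000) is divided into 9 shares of €35,000: Yusuf, Yevgeni, Gabor, Zelie, Tariq, Uzoma, Romilly, Priya, and Bilal each take €35,000.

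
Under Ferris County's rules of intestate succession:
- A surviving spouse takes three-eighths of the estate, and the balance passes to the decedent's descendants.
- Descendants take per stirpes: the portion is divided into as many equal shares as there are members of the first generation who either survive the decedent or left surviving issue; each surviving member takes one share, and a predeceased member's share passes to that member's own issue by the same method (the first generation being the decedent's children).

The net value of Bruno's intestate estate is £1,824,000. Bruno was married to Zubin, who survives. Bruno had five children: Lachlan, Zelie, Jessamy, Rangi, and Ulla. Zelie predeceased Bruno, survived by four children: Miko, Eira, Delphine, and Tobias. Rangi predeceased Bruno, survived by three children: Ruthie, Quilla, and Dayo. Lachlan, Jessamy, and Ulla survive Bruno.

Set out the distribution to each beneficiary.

Zubin: £684,000; Lachlan: £228,000; Miko: £57,000; Eira: £57,000; Delphine: £57,000; Tobias: £57,000; Jessamy: £228,000; Ruthie: £76,000; Quilla: £76,000; Dayo: £76,000; Ulla: £228,000

Zubin takes three-eighths of £1,824,000 = £684,000. The remaining £1,140,000 passes to the descendants.
The descendants' portion (£1,140,000) is divided into 5 shares of £228,000: Lachlan, Jessamy, and Ulla each take £228,000; Zelie's £228,000 share passes to Zelie's issue; Rangi's £228,000 share passes to Rangi's issue.
Zelie's share (£228,000) is divided into 4 shares of £57,000: Miko, Eira, Delphine, and Tobias each take £57,000.
Rangi's share (£228,000) is divided into 3 shares of £76,000: Ruthie, Quilla, and Dayo each take £76,000.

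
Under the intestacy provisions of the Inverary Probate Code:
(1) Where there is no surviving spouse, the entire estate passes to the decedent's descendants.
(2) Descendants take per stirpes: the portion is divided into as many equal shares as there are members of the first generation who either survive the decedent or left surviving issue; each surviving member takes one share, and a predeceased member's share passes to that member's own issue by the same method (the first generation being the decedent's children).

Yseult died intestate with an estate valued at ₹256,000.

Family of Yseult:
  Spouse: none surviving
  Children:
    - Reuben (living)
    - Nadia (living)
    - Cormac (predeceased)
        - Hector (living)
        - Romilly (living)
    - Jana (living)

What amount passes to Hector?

Hector receives ₹32,000.

The entire ₹256,000 passes to the descendants.
That amount (₹256,000) is divided into 4 shares of ₹64,000: Reuben, Nadia, and Jana each take ₹64,000; Cormac's ₹64,000 share passes to Cormac's issue.
Cormac's share (₹64,000) is divided into 2 shares of ₹32,000: Hector and Romilly each take ₹32,000.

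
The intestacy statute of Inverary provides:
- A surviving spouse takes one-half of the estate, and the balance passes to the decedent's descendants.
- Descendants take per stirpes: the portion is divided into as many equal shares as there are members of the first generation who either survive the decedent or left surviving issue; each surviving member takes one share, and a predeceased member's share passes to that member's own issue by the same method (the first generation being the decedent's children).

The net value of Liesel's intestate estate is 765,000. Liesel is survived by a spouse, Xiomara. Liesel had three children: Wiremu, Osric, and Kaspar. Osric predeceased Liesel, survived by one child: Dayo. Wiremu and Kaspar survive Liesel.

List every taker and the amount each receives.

Xiomara: 382,500; Wiremu: 127,500; Dayo: 127,500; Kaspar: 127,500

Xiomara takes one-half of 765,000 = 382,500. The remaining 382,500 passes to the descendants.
The descendants' portion (382,500) is divided into 3 shares of 127,500: Wiremu and Kaspar each take 127,500; Osric's 127,500 share passes to Osric's issue.
Osric's share (127,500) passes entirely to Dayo.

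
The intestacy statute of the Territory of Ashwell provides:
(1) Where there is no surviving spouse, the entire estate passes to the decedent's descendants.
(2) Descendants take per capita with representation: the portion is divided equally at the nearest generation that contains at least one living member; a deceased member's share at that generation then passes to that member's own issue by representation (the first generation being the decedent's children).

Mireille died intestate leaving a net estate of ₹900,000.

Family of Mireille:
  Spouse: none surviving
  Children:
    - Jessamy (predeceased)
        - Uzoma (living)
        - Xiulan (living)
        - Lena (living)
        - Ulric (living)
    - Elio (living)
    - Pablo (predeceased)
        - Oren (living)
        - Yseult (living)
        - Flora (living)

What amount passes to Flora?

The entire ₹900,000 passes to the descendants.
That amount (₹900,000) is divided into 3 shares of ₹300,000: Elio takes ₹300,000; Jessamy's ₹300,000 share passes to Jessamy's issue; Pablo's ₹300,000 share passes to Pablo's issue.
Jessamy's share (₹300,000) is divided into 4 shares of ₹75,000: Uzoma, Xiulan, Lena, and Ulric each take ₹75,000.
Pablo's share (₹300,000) is divided into 3 shares of ₹100,000: Oren, Yseult, and Flora each take ₹100,000.

Flora receives ₹100,000.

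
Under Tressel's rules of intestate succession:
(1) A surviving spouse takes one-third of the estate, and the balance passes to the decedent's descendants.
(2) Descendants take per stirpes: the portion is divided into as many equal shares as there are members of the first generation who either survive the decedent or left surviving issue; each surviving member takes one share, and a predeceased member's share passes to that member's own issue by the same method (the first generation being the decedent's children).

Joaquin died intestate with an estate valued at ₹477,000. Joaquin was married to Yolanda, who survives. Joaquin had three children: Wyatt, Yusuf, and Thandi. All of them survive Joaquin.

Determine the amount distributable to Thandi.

Yolanda takes one-third of ₹477,000 = ₹159,000. The remaining ₹318,000 passes to the descendants.
The descendants' portion (₹318,000) is divided into 3 shares of ₹106,000: Wyatt, Yusuf, and Thandi each take ₹106,000.

Thandi receives ₹106,000.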